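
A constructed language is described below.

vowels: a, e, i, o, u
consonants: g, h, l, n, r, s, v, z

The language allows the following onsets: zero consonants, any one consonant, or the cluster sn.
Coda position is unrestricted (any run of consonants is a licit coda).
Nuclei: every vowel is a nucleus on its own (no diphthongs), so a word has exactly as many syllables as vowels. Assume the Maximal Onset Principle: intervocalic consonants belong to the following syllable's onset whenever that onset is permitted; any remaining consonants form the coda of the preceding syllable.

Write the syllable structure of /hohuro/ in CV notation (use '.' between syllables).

Nuclei (vowels): o, u, o → 3 syllables.
Between /o/ (V1) and /u/ (V2): just /h/ — single C goes to the following onset.
Between /u/ (V2) and /o/ (V3): /r/ → onset of the next syllable (single consonants are always licit onsets).
Syllabification: ho.hu.ro.
Mapping each syllable to C/V: /ho/ → CV, /hu/ → CV, /ro/ → CV.

CV.CV.CV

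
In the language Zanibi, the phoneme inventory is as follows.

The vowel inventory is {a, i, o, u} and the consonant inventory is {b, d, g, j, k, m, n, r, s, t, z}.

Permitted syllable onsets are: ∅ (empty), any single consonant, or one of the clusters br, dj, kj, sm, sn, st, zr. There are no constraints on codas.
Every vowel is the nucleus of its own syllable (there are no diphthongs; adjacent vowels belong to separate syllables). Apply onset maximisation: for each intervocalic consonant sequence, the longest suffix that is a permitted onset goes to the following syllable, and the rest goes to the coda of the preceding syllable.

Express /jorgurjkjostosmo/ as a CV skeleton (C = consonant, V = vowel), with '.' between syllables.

CVC.CVCC.CCV.CCV.CCV

The vowels are o, u, o, o, o — 5 nuclei, so 5 syllables.
σ1/σ2 boundary: /rg/ splits as /r/ + /g/ (/g/ is the longest suffix that is a licit onset).
σ2/σ3 boundary: /rjkj/ — longest licit onset from the right is /kj/, leaving /rj/ as coda.
σ3/σ4 boundary: cluster /st/ — /st/ is itself a permitted onset, so the whole cluster goes right; preceding coda = ∅.
σ4/σ5 boundary: cluster /sm/ — /sm/ is itself a permitted onset, so the whole cluster goes right; preceding coda = ∅.
So the parse is jor.gurj.kjo.sto.smo.
Mapping each syllable to C/V: /jor/ → CVC, /gurj/ → CVCC, /kjo/ → CCV, /sto/ → CCV, /smo/ → CCV.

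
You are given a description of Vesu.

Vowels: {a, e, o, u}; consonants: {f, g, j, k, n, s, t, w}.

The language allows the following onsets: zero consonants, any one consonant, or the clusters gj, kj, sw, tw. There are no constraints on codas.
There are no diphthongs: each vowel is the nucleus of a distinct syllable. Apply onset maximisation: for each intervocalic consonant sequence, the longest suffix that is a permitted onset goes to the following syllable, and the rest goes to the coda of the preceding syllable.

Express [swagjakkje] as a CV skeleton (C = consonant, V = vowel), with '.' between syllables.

CCV.CCVC.CCV

The vowels are a, a, e — 3 nuclei, so 3 syllables.
σ1/σ2 boundary: /gj/ is a licit onset in full, so it all attaches to the next syllable.
σ2/σ3 boundary: /kkj/; trying suffixes from longest down, /kj/ is the first permitted one, so coda /k/ | onset /kj/.
Result: swa.gjak.kje.
Mapping each syllable to C/V: /swa/ → CCV, /gjak/ → CCVC, /kje/ → CCV.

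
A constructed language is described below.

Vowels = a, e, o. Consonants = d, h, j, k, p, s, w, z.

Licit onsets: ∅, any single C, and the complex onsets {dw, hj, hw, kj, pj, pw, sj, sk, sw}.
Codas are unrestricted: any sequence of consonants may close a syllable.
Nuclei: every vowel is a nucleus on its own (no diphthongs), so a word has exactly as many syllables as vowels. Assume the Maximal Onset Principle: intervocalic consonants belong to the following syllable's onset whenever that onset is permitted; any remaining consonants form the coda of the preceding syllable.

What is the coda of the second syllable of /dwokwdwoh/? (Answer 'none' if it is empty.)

Vowels present: o, o; each is a nucleus, giving 2 syllables.
Between /o/ (V1) and /o/ (V2): /kwdw/ splits as /kw/ + /dw/ (/dw/ is the longest suffix that is a licit onset).
So the parse is dwokw.dwoh.
Syllable 2 is /dwoh/: onset /dw/, nucleus /o/, coda /h/.

h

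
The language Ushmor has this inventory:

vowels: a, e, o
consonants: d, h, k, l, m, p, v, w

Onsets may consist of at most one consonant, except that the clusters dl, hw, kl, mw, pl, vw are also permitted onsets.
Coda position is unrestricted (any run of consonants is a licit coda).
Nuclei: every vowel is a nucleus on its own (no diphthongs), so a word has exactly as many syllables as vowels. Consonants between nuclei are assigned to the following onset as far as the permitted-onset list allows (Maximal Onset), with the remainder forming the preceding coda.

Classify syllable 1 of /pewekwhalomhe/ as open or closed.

open

Vowels present: e, e, a, o, e; each is a nucleus, giving 5 syllables.
V1 /e/ – V2 /e/: just /w/ — single C goes to the following onset.
V2 /e/ – V3 /a/: /kwh/ — longest licit onset from the right is /h/, leaving /kw/ as coda.
V3 /a/ – V4 /o/: just /l/ — single C goes to the following onset.
V4 /o/ – V5 /e/: cluster /mh/ — the longest permitted-onset suffix is /h/; onset = /h/, preceding coda = /m/.
Putting it together: pe.wekw.ha.lom.he.
Syllable 1 is /pe/; it ends in its nucleus with no coda, so it is open.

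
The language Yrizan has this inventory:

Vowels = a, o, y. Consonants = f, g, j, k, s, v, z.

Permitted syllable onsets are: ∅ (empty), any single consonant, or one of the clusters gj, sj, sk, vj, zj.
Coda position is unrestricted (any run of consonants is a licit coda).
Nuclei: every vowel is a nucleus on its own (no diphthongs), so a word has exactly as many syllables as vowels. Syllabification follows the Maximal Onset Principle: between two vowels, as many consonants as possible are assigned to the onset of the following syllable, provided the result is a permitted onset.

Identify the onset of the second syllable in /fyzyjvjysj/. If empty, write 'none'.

z

Nuclei (vowels): y, y, y → 3 syllables.
Between /y/ (V1) and /y/ (V2): /z/ is a single consonant, so it becomes the next onset.
Between /y/ (V2) and /y/ (V3): /jvj/ splits as /j/ + /vj/ (/vj/ is the longest suffix that is a licit onset).
Putting it together: fy.zyj.vjysj.
Syllable 2 is /zyj/: onset /z/, nucleus /y/, coda /j/.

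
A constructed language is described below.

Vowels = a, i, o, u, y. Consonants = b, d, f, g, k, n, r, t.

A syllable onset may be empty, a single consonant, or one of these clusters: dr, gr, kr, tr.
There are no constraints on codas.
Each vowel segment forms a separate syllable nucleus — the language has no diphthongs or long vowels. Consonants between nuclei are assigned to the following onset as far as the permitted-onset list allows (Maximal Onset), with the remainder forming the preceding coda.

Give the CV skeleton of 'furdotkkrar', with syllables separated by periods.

CVC.CVCC.CCVC

Nuclei (vowels): u, o, a → 3 syllables.
/u…o/ gap (V1→V2): /rd/; trying suffixes from longest down, /d/ is the first permitted one, so coda /r/ | onset /d/.
/o…a/ gap (V2→V3): /tkkr/ splits as /tk/ + /kr/ (/kr/ is the longest suffix that is a licit onset).
Result: fur.dotk.krar.
Mapping each syllable to C/V: /fur/ → CVC, /dotk/ → CVCC, /krar/ → CCVC.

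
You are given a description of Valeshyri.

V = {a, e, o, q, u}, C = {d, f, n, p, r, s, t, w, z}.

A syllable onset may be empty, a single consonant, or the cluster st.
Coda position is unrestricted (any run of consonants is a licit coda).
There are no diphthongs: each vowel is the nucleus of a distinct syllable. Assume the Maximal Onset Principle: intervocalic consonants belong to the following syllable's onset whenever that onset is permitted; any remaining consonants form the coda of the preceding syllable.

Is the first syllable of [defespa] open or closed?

The vowels are e, e, a — 3 nuclei, so 3 syllables.
/e…e/ gap (V1→V2): just /f/ — single C goes to the following onset.
/e…a/ gap (V2→V3): /sp/ — longest licit onset from the right is /p/, leaving /s/ as coda.
Result: de.fes.pa.
Syllable 1 is /de/; it ends in its nucleus with no coda, so it is open.

open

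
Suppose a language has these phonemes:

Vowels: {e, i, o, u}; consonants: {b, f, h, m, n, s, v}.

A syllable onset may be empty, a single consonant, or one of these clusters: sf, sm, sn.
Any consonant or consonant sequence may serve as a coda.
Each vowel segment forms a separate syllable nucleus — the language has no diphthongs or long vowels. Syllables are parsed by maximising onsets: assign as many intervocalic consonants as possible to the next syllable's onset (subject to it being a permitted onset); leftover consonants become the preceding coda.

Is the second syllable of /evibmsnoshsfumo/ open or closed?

closed

Vowels present: e, i, o, u, o; each is a nucleus, giving 5 syllables.
Between /e/ (V1) and /i/ (V2): /v/ is a single consonant, so it becomes the next onset.
Between /i/ (V2) and /o/ (V3): cluster /bmsn/ — the longest permitted-onset suffix is /sn/; onset = /sn/, preceding coda = /bm/.
Between /o/ (V3) and /u/ (V4): /shsf/ — longest licit onset from the right is /sf/, leaving /sh/ as coda.
Between /u/ (V4) and /o/ (V5): just /m/ — single C goes to the following onset.
So the parse is e.vibm.snosh.sfu.mo.
Syllable 2 is /vibm/ with coda /bm/, so it is closed.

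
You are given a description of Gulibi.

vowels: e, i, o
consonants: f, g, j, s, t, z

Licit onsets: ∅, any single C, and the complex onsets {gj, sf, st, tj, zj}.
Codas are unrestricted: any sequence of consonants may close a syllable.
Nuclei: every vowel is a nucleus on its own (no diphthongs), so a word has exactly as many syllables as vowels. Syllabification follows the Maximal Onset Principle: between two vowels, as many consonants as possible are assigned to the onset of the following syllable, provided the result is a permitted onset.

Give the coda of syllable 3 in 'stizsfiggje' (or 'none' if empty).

Vowels present: i, i, e; each is a nucleus, giving 3 syllables.
V1 /i/ – V2 /i/: cluster /zsf/ — the longest permitted-onset suffix is /sf/; onset = /sf/, preceding coda = /z/.
V2 /i/ – V3 /e/: /ggj/ splits as /g/ + /gj/ (/gj/ is the longest suffix that is a licit onset).
Result: stiz.sfig.gje.
Syllable 3 is /gje/: onset /gj/, nucleus /e/, coda ∅.

none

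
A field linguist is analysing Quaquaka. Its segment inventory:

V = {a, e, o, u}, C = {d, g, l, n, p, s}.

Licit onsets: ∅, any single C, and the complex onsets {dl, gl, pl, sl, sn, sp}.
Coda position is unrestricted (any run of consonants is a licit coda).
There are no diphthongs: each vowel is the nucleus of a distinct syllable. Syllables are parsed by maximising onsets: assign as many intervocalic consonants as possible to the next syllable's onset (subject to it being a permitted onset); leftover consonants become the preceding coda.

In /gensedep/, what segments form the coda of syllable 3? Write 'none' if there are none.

p

The vowels are e, e, e — 3 nuclei, so 3 syllables.
/e…e/ gap (V1→V2): /ns/; trying suffixes from longest down, /s/ is the first permitted one, so coda /n/ | onset /s/.
/e…e/ gap (V2→V3): /d/ → onset of the next syllable (single consonants are always licit onsets).
So the parse is gen.se.dep.
Syllable 3 is /dep/: onset /d/, nucleus /e/, coda /p/.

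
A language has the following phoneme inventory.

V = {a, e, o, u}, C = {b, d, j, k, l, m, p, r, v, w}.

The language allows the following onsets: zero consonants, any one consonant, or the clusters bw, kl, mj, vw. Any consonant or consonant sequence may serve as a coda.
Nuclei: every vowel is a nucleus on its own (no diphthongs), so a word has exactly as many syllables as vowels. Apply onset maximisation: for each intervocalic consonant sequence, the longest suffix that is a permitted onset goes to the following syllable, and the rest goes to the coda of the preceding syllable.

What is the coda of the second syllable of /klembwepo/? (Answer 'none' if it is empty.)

none

Vowels present: e, e, o; each is a nucleus, giving 3 syllables.
V1 /e/ – V2 /e/: cluster /mbw/ — the longest permitted-onset suffix is /bw/; onset = /bw/, preceding coda = /m/.
V2 /e/ – V3 /o/: /p/ is a single consonant, so it becomes the next onset.
Result: klem.bwe.po.
Syllable 2 is /bwe/: onset /bw/, nucleus /e/, coda ∅.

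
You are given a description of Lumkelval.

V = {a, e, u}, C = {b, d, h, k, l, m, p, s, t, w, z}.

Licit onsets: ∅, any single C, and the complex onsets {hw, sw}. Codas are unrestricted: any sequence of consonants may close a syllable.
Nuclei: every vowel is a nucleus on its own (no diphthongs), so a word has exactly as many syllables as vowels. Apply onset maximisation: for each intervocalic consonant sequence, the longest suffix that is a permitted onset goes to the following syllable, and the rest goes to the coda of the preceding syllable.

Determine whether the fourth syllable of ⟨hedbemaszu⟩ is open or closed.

Nuclei (vowels): e, e, a, u → 4 syllables.
σ1/σ2 boundary: /db/ splits as /d/ + /b/ (/b/ is the longest suffix that is a licit onset).
σ2/σ3 boundary: /m/ is a single consonant, so it becomes the next onset.
σ3/σ4 boundary: /sz/; trying suffixes from longest down, /z/ is the first permitted one, so coda /s/ | onset /z/.
Putting it together: hed.be.mas.zu.
Syllable 4 is /zu/; it ends in its nucleus with no coda, so it is open.

open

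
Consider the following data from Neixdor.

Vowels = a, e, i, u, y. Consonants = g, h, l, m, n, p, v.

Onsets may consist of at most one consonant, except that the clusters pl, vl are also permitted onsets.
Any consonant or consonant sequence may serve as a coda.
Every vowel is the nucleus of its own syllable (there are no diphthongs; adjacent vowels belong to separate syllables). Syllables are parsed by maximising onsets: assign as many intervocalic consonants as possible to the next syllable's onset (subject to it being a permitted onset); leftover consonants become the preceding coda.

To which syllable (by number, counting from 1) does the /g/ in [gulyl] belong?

Vowels present: u, y; each is a nucleus, giving 2 syllables.
σ1/σ2 boundary: /l/ → onset of the next syllable (single consonants are always licit onsets).
Syllabification: gu.lyl.
The /g/ is in the onset of syllable 1 (/gu/).

1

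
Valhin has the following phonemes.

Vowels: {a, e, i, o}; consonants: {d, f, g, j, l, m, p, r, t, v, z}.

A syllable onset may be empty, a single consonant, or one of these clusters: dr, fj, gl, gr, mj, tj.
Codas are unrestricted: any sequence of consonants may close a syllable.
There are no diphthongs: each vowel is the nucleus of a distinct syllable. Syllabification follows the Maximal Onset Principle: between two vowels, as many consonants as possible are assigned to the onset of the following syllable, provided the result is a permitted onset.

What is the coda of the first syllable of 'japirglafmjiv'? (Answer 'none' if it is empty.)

none

The vowels are a, i, a, i — 4 nuclei, so 4 syllables.
/a…i/ gap (V1→V2): just /p/ — single C goes to the following onset.
/i…a/ gap (V2→V3): /rgl/ — longest licit onset from the right is /gl/, leaving /r/ as coda.
/a…i/ gap (V3→V4): cluster /fmj/ — the longest permitted-onset suffix is /mj/; onset = /mj/, preceding coda = /f/.
So the parse is ja.pir.glaf.mjiv.
Syllable 1 is /ja/: onset /j/, nucleus /a/, coda ∅.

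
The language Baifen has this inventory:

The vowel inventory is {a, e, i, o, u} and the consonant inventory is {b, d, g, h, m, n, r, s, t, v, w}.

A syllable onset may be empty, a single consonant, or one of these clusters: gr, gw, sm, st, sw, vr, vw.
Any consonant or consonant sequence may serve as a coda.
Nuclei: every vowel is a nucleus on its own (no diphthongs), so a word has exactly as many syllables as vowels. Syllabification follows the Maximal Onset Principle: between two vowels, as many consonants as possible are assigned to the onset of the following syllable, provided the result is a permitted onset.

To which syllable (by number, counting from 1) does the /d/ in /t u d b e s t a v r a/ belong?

1

Vowels present: u, e, a, a; each is a nucleus, giving 4 syllables.
σ1/σ2 boundary: /db/ splits as /d/ + /b/ (/b/ is the longest suffix that is a licit onset).
σ2/σ3 boundary: /st/ — entire cluster is a permitted onset → onset /st/, coda ∅.
σ3/σ4 boundary: /vr/ is a licit onset in full, so it all attaches to the next syllable.
So the parse is tud.be.sta.vra.
The /d/ is in the coda of syllable 1 (/tud/).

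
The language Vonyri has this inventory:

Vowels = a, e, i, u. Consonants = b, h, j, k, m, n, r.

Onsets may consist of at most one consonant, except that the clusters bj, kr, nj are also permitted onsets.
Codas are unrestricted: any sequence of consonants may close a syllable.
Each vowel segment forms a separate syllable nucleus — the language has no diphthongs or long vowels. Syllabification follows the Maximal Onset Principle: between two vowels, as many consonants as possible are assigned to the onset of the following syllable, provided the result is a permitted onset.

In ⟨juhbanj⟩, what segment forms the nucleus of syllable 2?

a

The vowels are u, a — 2 nuclei, so 2 syllables.
The second nucleus (vowel 2 from the left) is /a/.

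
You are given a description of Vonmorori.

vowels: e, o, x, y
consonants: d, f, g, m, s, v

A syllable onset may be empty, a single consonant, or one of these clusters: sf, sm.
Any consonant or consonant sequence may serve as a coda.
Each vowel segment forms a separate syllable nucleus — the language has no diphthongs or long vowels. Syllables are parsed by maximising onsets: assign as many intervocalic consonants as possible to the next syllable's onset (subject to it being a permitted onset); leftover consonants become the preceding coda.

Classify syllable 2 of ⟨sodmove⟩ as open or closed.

Vowels present: o, o, e; each is a nucleus, giving 3 syllables.
/o…o/ gap (V1→V2): /dm/ splits as /d/ + /m/ (/m/ is the longest suffix that is a licit onset).
/o…e/ gap (V2→V3): just /v/ — single C goes to the following onset.
Syllabification: sod.mo.ve.
Syllable 2 is /mo/; it ends in its nucleus with no coda, so it is open.

open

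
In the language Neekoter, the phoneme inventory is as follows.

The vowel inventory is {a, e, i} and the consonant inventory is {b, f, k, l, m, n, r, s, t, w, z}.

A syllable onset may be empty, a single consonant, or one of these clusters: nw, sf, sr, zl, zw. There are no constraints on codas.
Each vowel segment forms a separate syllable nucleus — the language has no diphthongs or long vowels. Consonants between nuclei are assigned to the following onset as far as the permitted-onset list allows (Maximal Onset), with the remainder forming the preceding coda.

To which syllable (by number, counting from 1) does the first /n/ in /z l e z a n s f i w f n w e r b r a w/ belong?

The vowels are e, a, i, e, a — 5 nuclei, so 5 syllables.
/e…a/ gap (V1→V2): /z/ is a single consonant, so it becomes the next onset.
/a…i/ gap (V2→V3): cluster /nsf/ — the longest permitted-onset suffix is /sf/; onset = /sf/, preceding coda = /n/.
/i…e/ gap (V3→V4): cluster /wfnw/ — the longest permitted-onset suffix is /nw/; onset = /nw/, preceding coda = /wf/.
/e…a/ gap (V4→V5): /rbr/; trying suffixes from longest down, /r/ is the first permitted one, so coda /rb/ | onset /r/.
So the parse is zle.zan.sfiwf.nwerb.raw.
The first /n/ is in the coda of syllable 2 (/zan/).

2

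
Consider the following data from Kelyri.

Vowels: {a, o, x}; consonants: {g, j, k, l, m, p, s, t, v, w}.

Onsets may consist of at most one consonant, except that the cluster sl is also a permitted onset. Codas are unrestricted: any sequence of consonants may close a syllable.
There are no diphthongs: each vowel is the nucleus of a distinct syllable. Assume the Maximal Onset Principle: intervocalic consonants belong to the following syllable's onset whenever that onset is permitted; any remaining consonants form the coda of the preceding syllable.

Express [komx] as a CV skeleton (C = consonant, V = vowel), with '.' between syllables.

CV.CV

Nuclei (vowels): o, x → 2 syllables.
/o…x/ gap (V1→V2): /m/ → onset of the next syllable (single consonants are always licit onsets).
Result: ko.mx.
Mapping each syllable to C/V: /ko/ → CV, /mx/ → CV.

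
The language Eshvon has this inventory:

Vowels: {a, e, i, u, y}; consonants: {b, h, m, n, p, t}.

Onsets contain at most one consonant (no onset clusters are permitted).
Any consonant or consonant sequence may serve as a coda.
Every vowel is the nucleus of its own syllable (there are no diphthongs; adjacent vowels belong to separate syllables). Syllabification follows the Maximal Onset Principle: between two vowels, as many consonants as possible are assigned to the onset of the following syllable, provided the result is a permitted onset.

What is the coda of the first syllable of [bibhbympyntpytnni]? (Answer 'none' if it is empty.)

bh

The vowels are i, y, y, y, i — 5 nuclei, so 5 syllables.
V1 /i/ – V2 /y/: /bhb/ splits as /bh/ + /b/ (/b/ is the longest suffix that is a licit onset).
V2 /y/ – V3 /y/: cluster /mp/ — the longest permitted-onset suffix is /p/; onset = /p/, preceding coda = /m/.
V3 /y/ – V4 /y/: /ntp/ — longest licit onset from the right is /p/, leaving /nt/ as coda.
V4 /y/ – V5 /i/: /tnn/ splits as /tn/ + /n/ (/n/ is the longest suffix that is a licit onset).
Result: bibh.bym.pynt.pytn.ni.
Syllable 1 is /bibh/: onset /b/, nucleus /i/, coda /bh/.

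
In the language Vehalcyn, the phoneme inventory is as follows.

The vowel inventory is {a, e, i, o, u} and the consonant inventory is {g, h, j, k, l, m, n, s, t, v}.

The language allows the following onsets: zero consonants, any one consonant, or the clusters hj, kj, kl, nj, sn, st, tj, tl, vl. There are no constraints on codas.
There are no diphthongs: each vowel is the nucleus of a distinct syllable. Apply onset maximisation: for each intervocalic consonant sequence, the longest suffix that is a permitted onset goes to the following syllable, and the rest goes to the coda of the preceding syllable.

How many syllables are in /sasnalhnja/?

The vowels are a, a, a — 3 nuclei, so 3 syllables.

3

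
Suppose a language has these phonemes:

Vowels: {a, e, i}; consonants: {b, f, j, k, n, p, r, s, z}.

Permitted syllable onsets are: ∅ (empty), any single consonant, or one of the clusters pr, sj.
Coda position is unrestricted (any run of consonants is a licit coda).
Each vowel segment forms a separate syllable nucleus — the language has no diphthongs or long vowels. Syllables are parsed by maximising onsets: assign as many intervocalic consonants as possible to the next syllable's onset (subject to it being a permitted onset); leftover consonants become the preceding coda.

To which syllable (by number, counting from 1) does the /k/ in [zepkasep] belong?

The vowels are e, a, e — 3 nuclei, so 3 syllables.
/e…a/ gap (V1→V2): /pk/; trying suffixes from longest down, /k/ is the first permitted one, so coda /p/ | onset /k/.
/a…e/ gap (V2→V3): /s/ is a single consonant, so it becomes the next onset.
Syllabification: zep.ka.sep.
The /k/ is in the onset of syllable 2 (/ka/).

2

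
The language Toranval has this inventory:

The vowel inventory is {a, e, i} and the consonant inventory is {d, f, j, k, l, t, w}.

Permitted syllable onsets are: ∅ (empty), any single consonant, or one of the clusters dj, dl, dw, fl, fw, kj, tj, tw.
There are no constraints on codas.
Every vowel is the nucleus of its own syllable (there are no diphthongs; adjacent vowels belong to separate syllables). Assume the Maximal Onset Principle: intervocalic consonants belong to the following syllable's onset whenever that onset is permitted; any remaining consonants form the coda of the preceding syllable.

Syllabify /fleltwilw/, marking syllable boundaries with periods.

Nuclei (vowels): e, i → 2 syllables.
Between /e/ (V1) and /i/ (V2): /ltw/ splits as /l/ + /tw/ (/tw/ is the longest suffix that is a licit onset).

flel.twilw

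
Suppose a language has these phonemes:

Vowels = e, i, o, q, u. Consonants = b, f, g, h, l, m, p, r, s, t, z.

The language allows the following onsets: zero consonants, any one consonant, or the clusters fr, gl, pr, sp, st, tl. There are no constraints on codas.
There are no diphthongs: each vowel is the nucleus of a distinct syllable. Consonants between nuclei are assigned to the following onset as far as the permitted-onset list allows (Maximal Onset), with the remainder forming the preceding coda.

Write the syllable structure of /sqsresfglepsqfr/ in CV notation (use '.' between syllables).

CVC.CVCC.CCVC.CVCC

Nuclei (vowels): q, e, e, q → 4 syllables.
σ1/σ2 boundary: /sr/ — longest licit onset from the right is /r/, leaving /s/ as coda.
σ2/σ3 boundary: /sfgl/; trying suffixes from longest down, /gl/ is the first permitted one, so coda /sf/ | onset /gl/.
σ3/σ4 boundary: cluster /ps/ — the longest permitted-onset suffix is /s/; onset = /s/, preceding coda = /p/.
So the parse is sqs.resf.glep.sqfr.
Mapping each syllable to C/V: /sqs/ → CVC, /resf/ → CVCC, /glep/ → CCVC, /sqfr/ → CVCC.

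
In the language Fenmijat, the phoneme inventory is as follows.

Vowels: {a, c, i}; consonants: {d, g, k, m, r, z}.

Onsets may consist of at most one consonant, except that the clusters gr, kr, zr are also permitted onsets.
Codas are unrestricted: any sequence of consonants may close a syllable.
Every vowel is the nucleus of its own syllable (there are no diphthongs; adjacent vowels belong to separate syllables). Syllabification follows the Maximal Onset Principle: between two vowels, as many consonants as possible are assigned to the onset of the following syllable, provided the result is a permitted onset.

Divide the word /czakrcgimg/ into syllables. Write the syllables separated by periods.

Nuclei (vowels): c, a, c, i → 4 syllables.
/c…a/ gap (V1→V2): /z/ is a single consonant, so it becomes the next onset.
/a…c/ gap (V2→V3): /kr/ — entire cluster is a permitted onset → onset /kr/, coda ∅.
/c…i/ gap (V3→V4): just /g/ — single C goes to the following onset.

c.za.krc.gimg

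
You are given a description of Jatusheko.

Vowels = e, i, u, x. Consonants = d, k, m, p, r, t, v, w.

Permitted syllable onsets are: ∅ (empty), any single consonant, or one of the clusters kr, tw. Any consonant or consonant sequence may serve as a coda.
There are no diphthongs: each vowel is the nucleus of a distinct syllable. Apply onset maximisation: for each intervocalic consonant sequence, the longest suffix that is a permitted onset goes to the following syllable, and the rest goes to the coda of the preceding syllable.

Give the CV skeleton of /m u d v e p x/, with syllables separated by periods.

CVC.CV.CV

Vowels present: u, e, x; each is a nucleus, giving 3 syllables.
σ1/σ2 boundary: /dv/ splits as /d/ + /v/ (/v/ is the longest suffix that is a licit onset).
σ2/σ3 boundary: /p/ → onset of the next syllable (single consonants are always licit onsets).
Putting it together: mud.ve.px.
Mapping each syllable to C/V: /mud/ → CVC, /ve/ → CV, /px/ → CV.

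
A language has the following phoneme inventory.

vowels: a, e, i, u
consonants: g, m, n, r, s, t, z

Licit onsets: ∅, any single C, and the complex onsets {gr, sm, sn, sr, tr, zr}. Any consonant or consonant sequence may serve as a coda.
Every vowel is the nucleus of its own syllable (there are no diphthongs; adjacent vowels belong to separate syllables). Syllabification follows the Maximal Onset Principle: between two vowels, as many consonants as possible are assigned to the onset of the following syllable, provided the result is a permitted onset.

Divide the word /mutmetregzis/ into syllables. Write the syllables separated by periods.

mut.me.treg.zis

Vowels present: u, e, e, i; each is a nucleus, giving 4 syllables.
Between /u/ (V1) and /e/ (V2): /tm/; trying suffixes from longest down, /m/ is the first permitted one, so coda /t/ | onset /m/.
Between /e/ (V2) and /e/ (V3): /tr/ is a licit onset in full, so it all attaches to the next syllable.
Between /e/ (V3) and /i/ (V4): /gz/ splits as /g/ + /z/ (/z/ is the longest suffix that is a licit onset).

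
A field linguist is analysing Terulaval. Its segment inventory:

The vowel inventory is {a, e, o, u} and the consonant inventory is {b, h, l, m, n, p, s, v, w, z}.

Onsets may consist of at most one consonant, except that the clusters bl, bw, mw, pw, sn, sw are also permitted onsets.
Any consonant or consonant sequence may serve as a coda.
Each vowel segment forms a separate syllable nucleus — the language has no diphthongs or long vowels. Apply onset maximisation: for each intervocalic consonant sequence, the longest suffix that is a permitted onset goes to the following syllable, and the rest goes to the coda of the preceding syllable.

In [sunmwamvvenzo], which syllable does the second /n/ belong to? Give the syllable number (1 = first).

3

Vowels present: u, a, e, o; each is a nucleus, giving 4 syllables.
V1 /u/ – V2 /a/: /nmw/ — longest licit onset from the right is /mw/, leaving /n/ as coda.
V2 /a/ – V3 /e/: /mvv/; trying suffixes from longest down, /v/ is the first permitted one, so coda /mv/ | onset /v/.
V3 /e/ – V4 /o/: /nz/; trying suffixes from longest down, /z/ is the first permitted one, so coda /n/ | onset /z/.
Result: sun.mwamv.ven.zo.
The second /n/ is in the coda of syllable 3 (/ven/).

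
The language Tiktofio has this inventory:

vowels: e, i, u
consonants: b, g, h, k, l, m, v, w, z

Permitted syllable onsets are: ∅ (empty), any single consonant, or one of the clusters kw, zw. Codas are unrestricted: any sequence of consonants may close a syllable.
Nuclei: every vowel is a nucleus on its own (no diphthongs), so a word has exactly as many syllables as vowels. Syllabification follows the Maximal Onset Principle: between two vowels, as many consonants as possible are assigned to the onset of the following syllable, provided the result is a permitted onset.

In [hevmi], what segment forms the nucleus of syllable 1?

Vowels present: e, i; each is a nucleus, giving 2 syllables.
The first nucleus (vowel 1 from the left) is /e/.

e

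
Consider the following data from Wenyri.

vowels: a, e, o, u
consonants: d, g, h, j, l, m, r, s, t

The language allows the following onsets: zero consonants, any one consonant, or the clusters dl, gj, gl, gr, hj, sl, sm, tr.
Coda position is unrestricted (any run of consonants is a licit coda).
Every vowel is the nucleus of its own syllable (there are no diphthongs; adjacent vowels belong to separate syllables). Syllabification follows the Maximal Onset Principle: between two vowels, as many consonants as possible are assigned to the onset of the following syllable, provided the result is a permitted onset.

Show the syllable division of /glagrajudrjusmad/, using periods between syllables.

gla.gra.judr.ju.smad

Vowels present: a, a, u, u, a; each is a nucleus, giving 5 syllables.
/a…a/ gap (V1→V2): /gr/ — entire cluster is a permitted onset → onset /gr/, coda ∅.
/a…u/ gap (V2→V3): /j/ is a single consonant, so it becomes the next onset.
/u…u/ gap (V3→V4): /drj/ splits as /dr/ + /j/ (/j/ is the longest suffix that is a licit onset).
/u…a/ gap (V4→V5): /sm/ is a licit onset in full, so it all attaches to the next syllable.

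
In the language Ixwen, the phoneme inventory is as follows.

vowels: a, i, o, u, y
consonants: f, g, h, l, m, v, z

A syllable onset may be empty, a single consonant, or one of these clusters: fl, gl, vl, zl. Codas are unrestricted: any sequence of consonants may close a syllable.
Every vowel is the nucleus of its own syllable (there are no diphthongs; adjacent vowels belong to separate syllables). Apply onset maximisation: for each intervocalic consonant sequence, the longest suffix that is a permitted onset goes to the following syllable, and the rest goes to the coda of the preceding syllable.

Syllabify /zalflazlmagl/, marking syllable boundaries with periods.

Vowels present: a, a, a; each is a nucleus, giving 3 syllables.
σ1/σ2 boundary: cluster /lfl/ — the longest permitted-onset suffix is /fl/; onset = /fl/, preceding coda = /l/.
σ2/σ3 boundary: /zlm/; trying suffixes from longest down, /m/ is the first permitted one, so coda /zl/ | onset /m/.

zal.flazl.magl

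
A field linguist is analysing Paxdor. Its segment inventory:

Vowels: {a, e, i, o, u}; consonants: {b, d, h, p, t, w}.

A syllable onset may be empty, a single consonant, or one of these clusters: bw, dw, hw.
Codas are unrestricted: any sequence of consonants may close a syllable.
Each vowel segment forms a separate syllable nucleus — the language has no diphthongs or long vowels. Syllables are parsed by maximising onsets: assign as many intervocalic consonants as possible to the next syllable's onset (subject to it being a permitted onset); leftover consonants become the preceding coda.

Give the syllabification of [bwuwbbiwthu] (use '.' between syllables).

The vowels are u, i, u — 3 nuclei, so 3 syllables.
σ1/σ2 boundary: cluster /wbb/ — the longest permitted-onset suffix is /b/; onset = /b/, preceding coda = /wb/.
σ2/σ3 boundary: /wth/ splits as /wt/ + /h/ (/h/ is the longest suffix that is a licit onset).

bwuwb.biwt.hu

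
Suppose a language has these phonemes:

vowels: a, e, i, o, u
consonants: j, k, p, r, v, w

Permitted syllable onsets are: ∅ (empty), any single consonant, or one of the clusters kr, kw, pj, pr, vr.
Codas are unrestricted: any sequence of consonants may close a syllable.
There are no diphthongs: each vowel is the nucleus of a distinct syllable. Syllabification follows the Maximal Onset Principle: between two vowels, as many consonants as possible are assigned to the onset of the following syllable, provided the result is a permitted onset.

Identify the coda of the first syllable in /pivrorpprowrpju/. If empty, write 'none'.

none

Vowels present: i, o, o, u; each is a nucleus, giving 4 syllables.
σ1/σ2 boundary: cluster /vr/ — /vr/ is itself a permitted onset, so the whole cluster goes right; preceding coda = ∅.
σ2/σ3 boundary: /rppr/; trying suffixes from longest down, /pr/ is the first permitted one, so coda /rp/ | onset /pr/.
σ3/σ4 boundary: cluster /wrpj/ — the longest permitted-onset suffix is /pj/; onset = /pj/, preceding coda = /wr/.
So the parse is pi.vrorp.prowr.pju.
Syllable 1 is /pi/: onset /p/, nucleus /i/, coda ∅.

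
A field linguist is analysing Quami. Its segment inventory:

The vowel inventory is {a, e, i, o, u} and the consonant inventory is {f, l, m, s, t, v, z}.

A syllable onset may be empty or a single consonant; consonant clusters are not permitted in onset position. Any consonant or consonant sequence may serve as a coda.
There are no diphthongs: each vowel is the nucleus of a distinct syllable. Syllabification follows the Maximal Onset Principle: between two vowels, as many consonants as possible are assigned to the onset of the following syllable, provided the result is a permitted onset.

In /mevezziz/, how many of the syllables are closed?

2

The vowels are e, e, i — 3 nuclei, so 3 syllables.
/e…e/ gap (V1→V2): just /v/ — single C goes to the following onset.
/e…i/ gap (V2→V3): /zz/; trying suffixes from longest down, /z/ is the first permitted one, so coda /z/ | onset /z/.
So the parse is me.vez.ziz.
Classifying each syllable: /me/ (open), /vez/ (closed), /ziz/ (closed).
Closed syllables: 2.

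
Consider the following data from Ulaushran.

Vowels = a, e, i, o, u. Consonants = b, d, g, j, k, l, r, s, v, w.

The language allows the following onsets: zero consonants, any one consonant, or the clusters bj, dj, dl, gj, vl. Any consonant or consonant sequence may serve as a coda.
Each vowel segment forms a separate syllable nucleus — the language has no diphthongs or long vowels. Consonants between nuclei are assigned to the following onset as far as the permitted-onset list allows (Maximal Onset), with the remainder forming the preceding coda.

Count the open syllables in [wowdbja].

1

Nuclei (vowels): o, a → 2 syllables.
/o…a/ gap (V1→V2): /wdbj/ splits as /wd/ + /bj/ (/bj/ is the longest suffix that is a licit onset).
Putting it together: wowd.bja.
Classifying each syllable: /wowd/ (closed), /bja/ (open).
Open syllables: 1.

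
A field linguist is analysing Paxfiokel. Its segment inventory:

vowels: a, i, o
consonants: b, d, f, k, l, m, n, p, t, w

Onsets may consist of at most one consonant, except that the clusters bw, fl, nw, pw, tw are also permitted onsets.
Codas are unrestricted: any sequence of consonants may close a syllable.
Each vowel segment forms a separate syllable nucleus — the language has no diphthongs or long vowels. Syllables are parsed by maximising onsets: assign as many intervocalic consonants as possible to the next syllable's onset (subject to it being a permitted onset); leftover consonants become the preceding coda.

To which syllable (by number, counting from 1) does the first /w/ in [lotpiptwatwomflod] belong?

3

Vowels present: o, i, a, o, o; each is a nucleus, giving 5 syllables.
/o…i/ gap (V1→V2): /tp/ splits as /t/ + /p/ (/p/ is the longest suffix that is a licit onset).
/i…a/ gap (V2→V3): /ptw/; trying suffixes from longest down, /tw/ is the first permitted one, so coda /p/ | onset /tw/.
/a…o/ gap (V3→V4): cluster /tw/ — /tw/ is itself a permitted onset, so the whole cluster goes right; preceding coda = ∅.
/o…o/ gap (V4→V5): cluster /mfl/ — the longest permitted-onset suffix is /fl/; onset = /fl/, preceding coda = /m/.
Result: lot.pip.twa.twom.flod.
The first /w/ is in the onset of syllable 3 (/twa/).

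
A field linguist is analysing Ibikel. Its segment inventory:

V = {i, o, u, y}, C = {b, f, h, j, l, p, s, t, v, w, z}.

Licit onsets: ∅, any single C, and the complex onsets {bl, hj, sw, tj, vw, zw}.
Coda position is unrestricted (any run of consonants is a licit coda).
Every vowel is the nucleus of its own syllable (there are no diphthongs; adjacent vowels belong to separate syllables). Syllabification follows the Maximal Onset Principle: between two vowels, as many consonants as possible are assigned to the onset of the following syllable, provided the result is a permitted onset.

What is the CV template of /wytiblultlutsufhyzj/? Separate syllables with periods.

Nuclei (vowels): y, i, u, u, u, y → 6 syllables.
Between /y/ (V1) and /i/ (V2): just /t/ — single C goes to the following onset.
Between /i/ (V2) and /u/ (V3): /bl/ — entire cluster is a permitted onset → onset /bl/, coda ∅.
Between /u/ (V3) and /u/ (V4): /ltl/ — longest licit onset from the right is /l/, leaving /lt/ as coda.
Between /u/ (V4) and /u/ (V5): /ts/; trying suffixes from longest down, /s/ is the first permitted one, so coda /t/ | onset /s/.
Between /u/ (V5) and /y/ (V6): /fh/; trying suffixes from longest down, /h/ is the first permitted one, so coda /f/ | onset /h/.
So the parse is wy.ti.blult.lut.suf.hyzj.
Mapping each syllable to C/V: /wy/ → CV, /ti/ → CV, /blult/ → CCVCC, /lut/ → CVC, /suf/ → CVC, /hyzj/ → CVCC.

CV.CV.CCVCC.CVC.CVC.CVCC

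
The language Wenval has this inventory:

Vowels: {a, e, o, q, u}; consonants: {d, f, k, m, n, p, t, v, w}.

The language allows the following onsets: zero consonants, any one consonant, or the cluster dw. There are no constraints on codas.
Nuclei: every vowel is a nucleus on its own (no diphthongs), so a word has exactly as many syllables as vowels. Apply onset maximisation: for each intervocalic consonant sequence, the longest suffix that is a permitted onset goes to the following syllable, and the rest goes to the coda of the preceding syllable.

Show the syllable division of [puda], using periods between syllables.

pu.da

Vowels present: u, a; each is a nucleus, giving 2 syllables.
V1 /u/ – V2 /a/: /d/ is a single consonant, so it becomes the next onset.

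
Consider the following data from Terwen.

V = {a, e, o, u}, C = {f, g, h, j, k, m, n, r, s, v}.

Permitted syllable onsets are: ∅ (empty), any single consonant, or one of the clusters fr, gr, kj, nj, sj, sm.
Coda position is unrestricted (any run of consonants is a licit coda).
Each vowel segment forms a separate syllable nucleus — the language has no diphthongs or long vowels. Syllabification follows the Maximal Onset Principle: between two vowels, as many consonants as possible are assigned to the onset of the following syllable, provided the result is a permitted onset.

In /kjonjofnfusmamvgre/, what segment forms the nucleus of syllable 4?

a

Nuclei (vowels): o, o, u, a, e → 5 syllables.
The fourth nucleus (vowel 4 from the left) is /a/.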